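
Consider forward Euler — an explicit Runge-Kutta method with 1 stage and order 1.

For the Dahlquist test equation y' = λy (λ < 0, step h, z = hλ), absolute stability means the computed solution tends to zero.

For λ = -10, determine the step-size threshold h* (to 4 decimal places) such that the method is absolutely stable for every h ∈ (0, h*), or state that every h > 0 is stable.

Test eqn y'=λy, z=hλ:
  order 1, 1-stage ⇒ R(z)=1+z
  (e.g. R(-1.77)=-0.77000, |R|=0.77000)

Boundary: |R(x)|=1, x<0.
x=-1.77: |R|=0.7700
|R(-2.19)|=1.1900 |R(-2.05)|=1.0500 |R(-1.81)|=0.8100
Bisect:
  x_lo=-2.3001 |R|=1.3001  x_hi=-0.3676 |R|=0.6324
  mid=-1.33383 |R|=0.33383 →hi
  mid=-1.81696 |R|=0.81696 →hi
  mid=-2.05853 |R|=1.05853 →lo
  mid=-1.93775 |R|=0.93775 →hi
  mid=-1.99814 |R|=0.99814 →hi
  mid=-2.02833 |R|=1.02833 →lo
  mid=-2.01324 |R|=1.01324 →lo
  mid=-2.00569 |R|=1.00569 →lo
  ...
  [-2.00003,-1.99991] ⇒ x*=-2.0000
Interval (-2.0000, 0).

(-2.0000,0); λ=-10 ⇒ h* = 0.2000.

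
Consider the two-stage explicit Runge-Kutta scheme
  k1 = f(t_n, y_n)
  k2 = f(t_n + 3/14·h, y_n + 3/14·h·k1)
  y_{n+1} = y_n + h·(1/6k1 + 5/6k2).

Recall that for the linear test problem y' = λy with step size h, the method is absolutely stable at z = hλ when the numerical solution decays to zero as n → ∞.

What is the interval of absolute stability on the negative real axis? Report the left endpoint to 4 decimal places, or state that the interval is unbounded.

With y'=λy (z=hλ):
  k1=λy_n ⇒ h·k1=z·y_n;  k2=λ(1+3/14z)y_n ⇒ h·k2=z(1+3/14z)y_n
  y_{n+1}/y_n = 1 + 1/6z + 5/6z(1+3/14z) = 1 + z + 5/28z²
  R(z) = 1 + z + 5/28z².

Need |R(x)|<1, x<0.
x=-0.72: |R|=0.3726
R=1: x+5/28x²=0 ⇒ x=−28/5=-5.6000; min R=1−1/(4·5/28)=-0.4000>−1
Confirm numerically:
  x=-5.473: |R|=0.87588 <1
  x=-3.573: |R|=0.29330 <1
  x=-2.805: |R|=0.40000 <1
  x=-6.100: |R|=1.54464 >1
  x=-5.896: |R|=1.31165 >1
Interval (-5.6000, 0).

z∈(-5.6000,0).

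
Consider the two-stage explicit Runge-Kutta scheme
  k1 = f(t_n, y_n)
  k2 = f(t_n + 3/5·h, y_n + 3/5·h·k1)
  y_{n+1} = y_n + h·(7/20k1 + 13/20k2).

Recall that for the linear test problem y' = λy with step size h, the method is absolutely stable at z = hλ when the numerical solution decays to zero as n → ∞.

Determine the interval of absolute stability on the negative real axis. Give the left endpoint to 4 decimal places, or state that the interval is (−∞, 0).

z∈(-2.5641,0).

Test eqn y'=λy, z=hλ:
  k1=λy_n ⇒ h·k1=z·y_n;  k2=λ(1+3/5z)y_n ⇒ h·k2=z(1+3/5z)y_n
  y_{n+1}/y_n = 1 + 7/20z + 13/20z(1+3/5z) = 1 + z + 39/100z²
  Hence R(z) = 1 + z + 39/100z².

Need |R(x)|<1, x<0.
x=-1.6: |R|=0.3984
R=1: x+39/100x²=0 ⇒ x=−100/39=-2.5641; min R=1−1/(4·39/100)=0.3590>−1
Confirm numerically:
  x=-2.530: |R|=0.96635 <1
  x=-1.459: |R|=0.37119 <1
  x=-1.394: |R|=0.36386 <1
  x=-3.046: |R|=1.57247 >1
  x=-2.784: |R|=1.23876 >1
Stable set (-2.5641, 0).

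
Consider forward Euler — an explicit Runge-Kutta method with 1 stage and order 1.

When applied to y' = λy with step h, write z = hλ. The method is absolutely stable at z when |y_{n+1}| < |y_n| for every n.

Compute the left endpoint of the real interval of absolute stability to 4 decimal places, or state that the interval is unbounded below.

z* = -2.0000.

Set f=λy, z=hλ:
  order 1, 1-stage ⇒ R(z)=1+z
  (e.g. R(-1.32)=-0.32000, |R|=0.32000)

Find x<0 with |R(x)|<1.
x=-1.32: |R|=0.3200
|R(-1.62)|=0.6200 |R(-1.57)|=0.5700 |R(-0.58)|=0.4200
Bisect:
  x_lo=-2.3805 |R|=1.3805  x_hi=-0.2294 |R|=0.7706
  mid=-1.30495 |R|=0.30495 →hi
  mid=-1.84273 |R|=0.84273 →hi
  mid=-2.11162 |R|=1.11162 →lo
  mid=-1.97718 |R|=0.97718 →hi
  mid=-2.04440 |R|=1.04440 →lo
  mid=-2.01079 |R|=1.01079 →lo
  mid=-1.99398 |R|=0.99398 →hi
  mid=-2.00239 |R|=1.00239 →lo
  ...
  [-2.00002,-1.99989] ⇒ x*=-2.0000
Stable set (-2.0000, 0).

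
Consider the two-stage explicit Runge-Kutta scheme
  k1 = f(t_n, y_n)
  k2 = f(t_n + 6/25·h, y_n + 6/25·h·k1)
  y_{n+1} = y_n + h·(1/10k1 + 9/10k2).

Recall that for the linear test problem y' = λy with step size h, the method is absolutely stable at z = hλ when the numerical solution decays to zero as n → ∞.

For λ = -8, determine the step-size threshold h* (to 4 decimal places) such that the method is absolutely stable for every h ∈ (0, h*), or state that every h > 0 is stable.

On y'=λy, z=hλ:
  k1=λy_n ⇒ h·k1=z·y_n;  k2=λ(1+6/25z)y_n ⇒ h·k2=z(1+6/25z)y_n
  y_{n+1}/y_n = 1 + 1/10z + 9/10z(1+6/25z) = 1 + z + 27/125z²
  ⇒ R(z) = 1 + z + 27/125z².

Boundary: |R(x)|=1, x<0.
x=-1.73: |R|=0.0835
R=1: x+27/125x²=0 ⇒ x=−125/27=-4.6296; min R=1−1/(4·27/125)=-0.1574>−1
Confirm numerically:
  x=-4.553: |R|=0.92464 <1
  x=-4.434: |R|=0.81264 <1
  x=-3.295: |R|=0.05012 <1
  x=-2.389: |R|=0.15622 <1
  x=-5.005: |R|=1.40581 >1
  x=-4.857: |R|=1.23854 >1
Stable set (-4.6296, 0).

(-4.6296,0); λ=-8 ⇒ h* = (125/27)/8 = 0.5787.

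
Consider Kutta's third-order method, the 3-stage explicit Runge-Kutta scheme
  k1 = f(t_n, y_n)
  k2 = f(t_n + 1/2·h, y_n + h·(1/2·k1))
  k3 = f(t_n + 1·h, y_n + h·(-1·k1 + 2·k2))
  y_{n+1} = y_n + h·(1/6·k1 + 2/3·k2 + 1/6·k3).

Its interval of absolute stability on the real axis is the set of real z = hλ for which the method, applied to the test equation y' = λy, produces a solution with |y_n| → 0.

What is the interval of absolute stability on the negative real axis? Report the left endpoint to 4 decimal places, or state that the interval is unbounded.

Set f=λy, z=hλ:
  order 3, 3-stage ⇒ R(z)=1+z+z^2/2+z^3/6
  (e.g. R(-0.7)=0.48783, |R|=0.48783)

Boundary: |R(x)|=1, x<0.
x=-0.7: |R|=0.4878
|R(-2.25)|=0.6172 |R(-1.84)|=0.1855 |R(-0.57)|=0.5616
Bisect:
  x_lo=-2.8188 |R|=1.5789  x_hi=-0.3958 |R|=0.6722
  mid=-1.60731 |R|=0.00765 →hi
  mid=-2.21306 |R|=0.57070 →hi
  mid=-2.51593 |R|=1.00525 →lo
  mid=-2.36450 |R|=0.77233 →hi
  mid=-2.44022 |R|=0.88466 →hi
  mid=-2.47808 |R|=0.94390 →hi
  mid=-2.49700 |R|=0.97431 →hi
  mid=-2.50647 |R|=0.98971 →hi
  mid=-2.51120 |R|=0.99746 →hi
  ...
  [-2.51283,-2.51268] ⇒ x*=-2.5127
Stable set (-2.5127, 0).

z∈(-2.5127,0).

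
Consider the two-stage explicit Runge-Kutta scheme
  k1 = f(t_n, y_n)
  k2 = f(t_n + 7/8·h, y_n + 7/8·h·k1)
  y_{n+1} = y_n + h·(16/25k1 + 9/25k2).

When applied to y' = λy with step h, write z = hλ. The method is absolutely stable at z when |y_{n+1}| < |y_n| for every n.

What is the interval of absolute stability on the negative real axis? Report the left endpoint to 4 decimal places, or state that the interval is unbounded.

z∈(-3.1746,0).

Set f=λy, z=hλ:
  k1=λy_n ⇒ h·k1=z·y_n;  k2=λ(1+7/8z)y_n ⇒ h·k2=z(1+7/8z)y_n
  y_{n+1}/y_n = 1 + 16/25z + 9/25z(1+7/8z) = 1 + z + 63/200z²
  R(z) = 1 + z + 63/200z².

Find x<0 with |R(x)|<1.
x=-1.29: |R|=0.2342
R=1: x+63/200x²=0 ⇒ x=−200/63=-3.1746; min R=1−1/(4·63/200)=0.2063>−1
Confirm numerically:
  x=-2.864: |R|=0.71979 <1
  x=-2.590: |R|=0.52305 <1
  x=-2.399: |R|=0.41389 <1
  x=-1.432: |R|=0.21395 <1
  x=-3.321: |R|=1.15315 >1
  x=-3.274: |R|=1.10251 >1
  x=-3.211: |R|=1.03681 >1
Interval (-3.1746, 0).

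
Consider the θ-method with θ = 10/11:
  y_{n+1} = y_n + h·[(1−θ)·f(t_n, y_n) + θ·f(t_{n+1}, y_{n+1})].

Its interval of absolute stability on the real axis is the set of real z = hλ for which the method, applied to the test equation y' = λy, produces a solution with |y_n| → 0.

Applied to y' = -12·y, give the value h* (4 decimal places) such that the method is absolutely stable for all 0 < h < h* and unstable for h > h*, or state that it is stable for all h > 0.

interval (−∞, 0). Any h>0 works for λ=-12.

On y'=λy, z=hλ:
  y_{n+1} = y_n + z·[1/11·y_n + 10/11·y_{n+1}] ⇒ (1 − 10/11z)y_{n+1} = (1 + 1/11z)y_n
  Hence R(z) = (1 + 1/11z)/(1 − 10/11z).

Boundary: |R(x)|=1, x<0.
x=-1.15: |R|=0.4378
x=-2: |R|=0.2903
x=-10: |R|=0.0090
x=-100: |R|=0.0880
θ=10/11≥1/2 ⇒ |1+1/11x|<|1−10/11x| ∀x<0 ⇒ stable on all of ℝ⁻.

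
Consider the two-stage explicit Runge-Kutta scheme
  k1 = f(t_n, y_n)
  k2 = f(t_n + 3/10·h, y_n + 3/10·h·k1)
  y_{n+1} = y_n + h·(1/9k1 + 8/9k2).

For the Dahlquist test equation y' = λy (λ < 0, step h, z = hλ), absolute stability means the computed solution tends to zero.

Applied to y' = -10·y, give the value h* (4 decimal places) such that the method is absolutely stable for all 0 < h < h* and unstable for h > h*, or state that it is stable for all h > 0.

(-3.7500,0); λ=-10 ⇒ h* = (15/4)/10 = 0.3750.

On y'=λy, z=hλ:
  k1=λy_n ⇒ h·k1=z·y_n;  k2=λ(1+3/10z)y_n ⇒ h·k2=z(1+3/10z)y_n
  y_{n+1}/y_n = 1 + 1/9z + 8/9z(1+3/10z) = 1 + z + 4/15z²
  R(z) = 1 + z + 4/15z².

Solve |R(x)|<1 on ℝ⁻.
x=-1.27: |R|=0.1601
R=1: x+4/15x²=0 ⇒ x=−15/4=-3.7500; min R=1−1/(4·4/15)=0.0625>−1
Confirm numerically:
  x=-3.008: |R|=0.40482 <1
  x=-2.237: |R|=0.09745 <1
  x=-2.155: |R|=0.08341 <1
  x=-1.990: |R|=0.06603 <1
  x=-4.101: |R|=1.38385 >1
  x=-4.070: |R|=1.34731 >1
  x=-4.041: |R|=1.31358 >1
Stable set (-3.7500, 0).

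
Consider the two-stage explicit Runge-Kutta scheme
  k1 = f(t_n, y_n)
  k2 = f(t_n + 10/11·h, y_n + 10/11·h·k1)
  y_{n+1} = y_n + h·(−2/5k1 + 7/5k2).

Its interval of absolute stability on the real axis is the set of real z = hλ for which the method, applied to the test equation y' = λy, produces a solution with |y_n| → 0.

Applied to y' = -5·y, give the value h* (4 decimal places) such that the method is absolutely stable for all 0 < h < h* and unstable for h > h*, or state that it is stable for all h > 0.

(-0.7857,0); λ=-5 ⇒ h* = (11/14)/5 = 0.1571.

Test eqn y'=λy, z=hλ:
  k1=λy_n ⇒ h·k1=z·y_n;  k2=λ(1+10/11z)y_n ⇒ h·k2=z(1+10/11z)y_n
  y_{n+1}/y_n = 1 − 2/5z + 7/5z(1+10/11z) = 1 + z + 14/11z²
  R(z) = 1 + z + 14/11z².

Find x<0 with |R(x)|<1.
x=-0.92: |R|=1.1572
R=1: x+14/11x²=0 ⇒ x=−11/14=-0.7857; min R=1−1/(4·14/11)=0.8036>−1
Confirm numerically:
  x=-0.646: |R|=0.88513 <1
  x=-0.536: |R|=0.82965 <1
  x=-0.517: |R|=0.82319 <1
  x=-0.494: |R|=0.81659 <1
  x=-1.291: |R|=1.83023 >1
  x=-0.820: |R|=1.03578 >1
Stable set (-0.7857, 0).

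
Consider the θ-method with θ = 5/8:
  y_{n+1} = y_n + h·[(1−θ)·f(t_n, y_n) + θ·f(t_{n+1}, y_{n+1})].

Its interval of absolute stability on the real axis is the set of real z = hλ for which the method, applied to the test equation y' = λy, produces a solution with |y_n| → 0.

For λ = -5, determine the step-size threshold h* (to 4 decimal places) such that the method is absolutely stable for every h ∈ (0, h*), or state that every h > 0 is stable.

(−∞, 0) — no finite endpoint. Any h>0 works for λ=-5.

Set f=λy, z=hλ:
  y_{n+1} = y_n + z·[3/8·y_n + 5/8·y_{n+1}] ⇒ (1 − 5/8z)y_{n+1} = (1 + 3/8z)y_n
  so R(z) = (1 + 3/8z)/(1 − 5/8z).

Solve |R(x)|<1 on ℝ⁻.
x=-1.07: |R|=0.3588
x=-2: |R|=0.1111
x=-10: |R|=0.3793
x=-100: |R|=0.5748
θ=5/8≥1/2 ⇒ |1+3/8x|<|1−5/8x| ∀x<0 ⇒ interval (−∞,0).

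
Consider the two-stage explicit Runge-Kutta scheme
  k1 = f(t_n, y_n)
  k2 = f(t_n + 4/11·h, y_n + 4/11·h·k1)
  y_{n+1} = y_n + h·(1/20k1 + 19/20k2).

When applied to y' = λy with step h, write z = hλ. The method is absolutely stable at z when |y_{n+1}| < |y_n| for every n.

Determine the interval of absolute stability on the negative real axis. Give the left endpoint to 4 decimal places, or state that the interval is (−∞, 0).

Test eqn y'=λy, z=hλ:
  k1=λy_n ⇒ h·k1=z·y_n;  k2=λ(1+4/11z)y_n ⇒ h·k2=z(1+4/11z)y_n
  y_{n+1}/y_n = 1 + 1/20z + 19/20z(1+4/11z) = 1 + z + 19/55z²
  so R(z) = 1 + z + 19/55z².

Solve |R(x)|<1 on ℝ⁻.
x=-0.33: |R|=0.7076
R=1: x+19/55x²=0 ⇒ x=−55/19=-2.8947; min R=1−1/(4·19/55)=0.2763>−1
Confirm numerically:
  x=-2.558: |R|=0.70243 <1
  x=-1.677: |R|=0.29453 <1
  x=-1.272: |R|=0.28694 <1
  x=-3.298: |R|=1.45944 >1
  x=-3.118: |R|=1.24048 >1
Stable set (-2.8947, 0).

(-2.8947, 0).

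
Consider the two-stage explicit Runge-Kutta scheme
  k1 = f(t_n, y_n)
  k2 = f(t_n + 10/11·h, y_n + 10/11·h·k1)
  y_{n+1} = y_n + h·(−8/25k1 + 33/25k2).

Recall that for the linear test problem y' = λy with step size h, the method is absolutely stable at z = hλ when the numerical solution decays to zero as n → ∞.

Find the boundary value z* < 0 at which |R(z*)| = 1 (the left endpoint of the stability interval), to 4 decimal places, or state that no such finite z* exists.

z* = -0.8333.

With y'=λy (z=hλ):
  k1=λy_n ⇒ h·k1=z·y_n;  k2=λ(1+10/11z)y_n ⇒ h·k2=z(1+10/11z)y_n
  y_{n+1}/y_n = 1 − 8/25z + 33/25z(1+10/11z) = 1 + z + 6/5z²
  ⇒ R(z) = 1 + z + 6/5z².

Find x<0 with |R(x)|<1.
x=-1.59: |R|=2.4437
R=1: x+6/5x²=0 ⇒ x=−5/6=-0.8333; min R=1−1/(4·6/5)=0.7917>−1
Confirm numerically:
  x=-0.799: |R|=0.96708 <1
  x=-0.628: |R|=0.84526 <1
  x=-0.600: |R|=0.83200 <1
  x=-0.407: |R|=0.79178 <1
  x=-1.250: |R|=1.62500 >1
  x=-1.205: |R|=1.53743 >1
Interval (-0.8333, 0).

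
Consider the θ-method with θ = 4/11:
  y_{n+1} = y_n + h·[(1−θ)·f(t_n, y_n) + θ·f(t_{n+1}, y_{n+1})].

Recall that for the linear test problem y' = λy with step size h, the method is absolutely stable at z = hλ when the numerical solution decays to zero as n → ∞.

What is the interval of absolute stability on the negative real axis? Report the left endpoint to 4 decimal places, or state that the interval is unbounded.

With y'=λy (z=hλ):
  y_{n+1} = y_n + z·[7/11·y_n + 4/11·y_{n+1}] ⇒ (1 − 4/11z)y_{n+1} = (1 + 7/11z)y_n
  so R(z) = (1 + 7/11z)/(1 − 4/11z).

Solve |R(x)|<1 on ℝ⁻.
x=-0.69: |R|=0.4484
R=−1: 1+7/11x = −1+4/11x ⇒ -3/11x=2 ⇒ x=2/(-3/11)=-7.3333
Confirm numerically:
  x=-6.064: |R|=0.89199 <1
  x=-5.177: |R|=0.79598 <1
  x=-3.125: |R|=0.46277 <1
  x=-7.440: |R|=1.00785 >1
  x=-7.390: |R|=1.00419 >1
Interval (-7.3333, 0).

(-7.3333, 0).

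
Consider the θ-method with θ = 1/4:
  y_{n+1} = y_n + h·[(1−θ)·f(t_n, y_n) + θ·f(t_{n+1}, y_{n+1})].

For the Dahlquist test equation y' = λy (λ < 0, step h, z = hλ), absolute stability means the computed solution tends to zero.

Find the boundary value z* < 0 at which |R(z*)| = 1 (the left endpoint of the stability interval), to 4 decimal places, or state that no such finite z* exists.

With y'=λy (z=hλ):
  y_{n+1} = y_n + z·[3/4·y_n + 1/4·y_{n+1}] ⇒ (1 − 1/4z)y_{n+1} = (1 + 3/4z)y_n
  so R(z) = (1 + 3/4z)/(1 − 1/4z).

Solve |R(x)|<1 on ℝ⁻.
x=-1.16: |R|=0.1008
R=−1: 1+3/4x = −1+1/4x ⇒ -1/2x=2 ⇒ x=2/(-1/2)=-4.0000
Confirm numerically:
  x=-3.928: |R|=0.98184 <1
  x=-2.320: |R|=0.46835 <1
  x=-2.279: |R|=0.45182 <1
  x=-1.782: |R|=0.23279 <1
  x=-4.520: |R|=1.12207 >1
  x=-4.363: |R|=1.08681 >1
Stable set (-4.0000, 0).

z* = -4.0000.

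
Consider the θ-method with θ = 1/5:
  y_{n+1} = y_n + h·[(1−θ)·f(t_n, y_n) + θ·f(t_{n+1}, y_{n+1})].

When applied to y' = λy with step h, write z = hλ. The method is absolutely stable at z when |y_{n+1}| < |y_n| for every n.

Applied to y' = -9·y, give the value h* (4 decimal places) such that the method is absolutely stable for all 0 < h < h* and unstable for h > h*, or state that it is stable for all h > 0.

On y'=λy, z=hλ:
  y_{n+1} = y_n + z·[4/5·y_n + 1/5·y_{n+1}] ⇒ (1 − 1/5z)y_{n+1} = (1 + 4/5z)y_n
  R(z) = (1 + 4/5z)/(1 − 1/5z).

Need |R(x)|<1, x<0.
x=-1.23: |R|=0.0128
R=−1: 1+4/5x = −1+1/5x ⇒ -3/5x=2 ⇒ x=2/(-3/5)=-3.3333
Confirm numerically:
  x=-2.805: |R|=0.79693 <1
  x=-2.543: |R|=0.68567 <1
  x=-1.785: |R|=0.31540 <1
  x=-3.922: |R|=1.19794 >1
  x=-3.641: |R|=1.10682 >1
  x=-3.387: |R|=1.01920 >1
So |R|<1 on (-3.3333, 0).

(-3.3333,0); λ=-9 ⇒ h* = (10/3)/9 = 0.3704.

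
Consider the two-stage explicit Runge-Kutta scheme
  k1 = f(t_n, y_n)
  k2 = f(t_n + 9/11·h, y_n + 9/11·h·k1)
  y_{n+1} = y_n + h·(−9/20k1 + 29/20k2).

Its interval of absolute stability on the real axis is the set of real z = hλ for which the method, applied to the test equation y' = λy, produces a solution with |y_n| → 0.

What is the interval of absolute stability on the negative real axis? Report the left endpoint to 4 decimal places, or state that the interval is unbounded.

z∈(-0.8429,0).

Test eqn y'=λy, z=hλ:
  k1=λy_n ⇒ h·k1=z·y_n;  k2=λ(1+9/11z)y_n ⇒ h·k2=z(1+9/11z)y_n
  y_{n+1}/y_n = 1 − 9/20z + 29/20z(1+9/11z) = 1 + z + 261/220z²
  so R(z) = 1 + z + 261/220z².

Need |R(x)|<1, x<0.
x=-1.67: |R|=2.6386
R=1: x+261/220x²=0 ⇒ x=−220/261=-0.8429; min R=1−1/(4·261/220)=0.7893>−1
Confirm numerically:
  x=-0.813: |R|=0.97115 <1
  x=-0.558: |R|=0.81139 <1
  x=-0.486: |R|=0.79421 <1
  x=-0.373: |R|=0.79206 <1
  x=-1.363: |R|=1.84099 >1
  x=-1.098: |R|=1.33228 >1
  x=-0.900: |R|=1.06095 >1
Stable set (-0.8429, 0).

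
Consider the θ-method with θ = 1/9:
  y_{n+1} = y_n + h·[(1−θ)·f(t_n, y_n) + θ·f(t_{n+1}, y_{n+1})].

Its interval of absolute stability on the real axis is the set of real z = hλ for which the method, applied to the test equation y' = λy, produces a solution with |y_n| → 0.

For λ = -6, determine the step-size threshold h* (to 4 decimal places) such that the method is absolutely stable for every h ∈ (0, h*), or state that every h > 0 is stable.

(-2.5714,0); λ=-6 ⇒ h* = (18/7)/6 = 0.4286.

With y'=λy (z=hλ):
  y_{n+1} = y_n + z·[8/9·y_n + 1/9·y_{n+1}] ⇒ (1 − 1/9z)y_{n+1} = (1 + 8/9z)y_n
  ⇒ R(z) = (1 + 8/9z)/(1 − 1/9z).

Boundary: |R(x)|=1, x<0.
x=-1.55: |R|=0.3223
R=−1: 1+8/9x = −1+1/9x ⇒ -7/9x=2 ⇒ x=2/(-7/9)=-2.5714
Confirm numerically:
  x=-2.441: |R|=0.92020 <1
  x=-2.326: |R|=0.84831 <1
  x=-1.769: |R|=0.47841 <1
  x=-1.306: |R|=0.14050 <1
  x=-2.888: |R|=1.18641 >1
  x=-2.826: |R|=1.15068 >1
So |R|<1 on (-2.5714, 0).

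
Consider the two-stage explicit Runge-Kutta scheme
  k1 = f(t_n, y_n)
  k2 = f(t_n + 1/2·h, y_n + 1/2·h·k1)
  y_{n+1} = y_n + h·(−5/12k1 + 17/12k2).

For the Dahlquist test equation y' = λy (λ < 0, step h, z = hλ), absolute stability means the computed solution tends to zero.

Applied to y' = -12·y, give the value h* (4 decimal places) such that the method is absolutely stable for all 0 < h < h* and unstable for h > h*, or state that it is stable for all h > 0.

Set f=λy, z=hλ:
  k1=λy_n ⇒ h·k1=z·y_n;  k2=λ(1+1/2z)y_n ⇒ h·k2=z(1+1/2z)y_n
  y_{n+1}/y_n = 1 − 5/12z + 17/12z(1+1/2z) = 1 + z + 17/24z²
  R(z) = 1 + z + 17/24z².

Boundary: |R(x)|=1, x<0.
x=-1.01: |R|=0.7126
R=1: x+17/24x²=0 ⇒ x=−24/17=-1.4118; min R=1−1/(4·17/24)=0.6471>−1
Confirm numerically:
  x=-1.309: |R|=0.90472 <1
  x=-1.220: |R|=0.83428 <1
  x=-1.166: |R|=0.79702 <1
  x=-0.759: |R|=0.64906 <1
  x=-1.942: |R|=1.72938 >1
  x=-1.853: |R|=1.57914 >1
  x=-1.531: |R|=1.12931 >1
Interval (-1.4118, 0).

(-1.4118,0); λ=-12 ⇒ h* = (24/17)/12 = 0.1176.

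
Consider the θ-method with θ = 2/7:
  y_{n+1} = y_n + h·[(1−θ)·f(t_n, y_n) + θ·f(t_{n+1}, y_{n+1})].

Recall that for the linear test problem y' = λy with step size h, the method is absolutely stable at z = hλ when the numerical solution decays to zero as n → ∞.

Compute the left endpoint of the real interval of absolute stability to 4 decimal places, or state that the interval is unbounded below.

Test eqn y'=λy, z=hλ:
  y_{n+1} = y_n + z·[5/7·y_n + 2/7·y_{n+1}] ⇒ (1 − 2/7z)y_{n+1} = (1 + 5/7z)y_n
  Hence R(z) = (1 + 5/7z)/(1 − 2/7z).

Boundary: |R(x)|=1, x<0.
x=-0.79: |R|=0.3555
R=−1: 1+5/7x = −1+2/7x ⇒ -3/7x=2 ⇒ x=2/(-3/7)=-4.6667
Confirm numerically:
  x=-3.816: |R|=0.82559 <1
  x=-2.325: |R|=0.39700 <1
  x=-2.197: |R|=0.34975 <1
  x=-2.099: |R|=0.31211 <1
  x=-5.077: |R|=1.07176 >1
  x=-4.938: |R|=1.04823 >1
Interval (-4.6667, 0).

left endpoint -4.6667.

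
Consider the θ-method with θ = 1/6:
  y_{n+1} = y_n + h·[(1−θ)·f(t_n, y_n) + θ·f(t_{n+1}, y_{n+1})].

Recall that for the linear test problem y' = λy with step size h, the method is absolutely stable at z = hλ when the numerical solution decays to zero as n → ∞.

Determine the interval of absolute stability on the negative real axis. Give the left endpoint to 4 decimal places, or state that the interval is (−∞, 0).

(-3.0000, 0).

With y'=λy (z=hλ):
  y_{n+1} = y_n + z·[5/6·y_n + 1/6·y_{n+1}] ⇒ (1 − 1/6z)y_{n+1} = (1 + 5/6z)y_n
  so R(z) = (1 + 5/6z)/(1 − 1/6z).

Need |R(x)|<1, x<0.
x=-0.6: |R|=0.4545
R=−1: 1+5/6x = −1+1/6x ⇒ -2/3x=2 ⇒ x=2/(-2/3)=-3.0000
Confirm numerically:
  x=-2.979: |R|=0.99064 <1
  x=-2.865: |R|=0.93909 <1
  x=-1.455: |R|=0.17103 <1
  x=-3.383: |R|=1.16327 >1
  x=-3.183: |R|=1.07971 >1
Stable set (-3.0000, 0).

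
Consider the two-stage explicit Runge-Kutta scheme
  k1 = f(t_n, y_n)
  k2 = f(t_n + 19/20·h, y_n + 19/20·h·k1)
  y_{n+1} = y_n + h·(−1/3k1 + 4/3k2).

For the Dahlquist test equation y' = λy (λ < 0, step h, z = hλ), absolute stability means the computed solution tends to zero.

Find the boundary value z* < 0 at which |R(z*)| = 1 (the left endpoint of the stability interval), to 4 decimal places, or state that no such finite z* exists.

With y'=λy (z=hλ):
  k1=λy_n ⇒ h·k1=z·y_n;  k2=λ(1+19/20z)y_n ⇒ h·k2=z(1+19/20z)y_n
  y_{n+1}/y_n = 1 − 1/3z + 4/3z(1+19/20z) = 1 + z + 19/15z²
  Hence R(z) = 1 + z + 19/15z².

Solve |R(x)|<1 on ℝ⁻.
x=-1.5: |R|=2.3500
R=1: x+19/15x²=0 ⇒ x=−15/19=-0.7895; min R=1−1/(4·19/15)=0.8026>−1
Confirm numerically:
  x=-0.724: |R|=0.93996 <1
  x=-0.573: |R|=0.84288 <1
  x=-0.554: |R|=0.83476 <1
  x=-0.386: |R|=0.80273 <1
  x=-1.170: |R|=1.56394 >1
  x=-1.032: |R|=1.31703 >1
Interval (-0.7895, 0).

left endpoint -0.7895.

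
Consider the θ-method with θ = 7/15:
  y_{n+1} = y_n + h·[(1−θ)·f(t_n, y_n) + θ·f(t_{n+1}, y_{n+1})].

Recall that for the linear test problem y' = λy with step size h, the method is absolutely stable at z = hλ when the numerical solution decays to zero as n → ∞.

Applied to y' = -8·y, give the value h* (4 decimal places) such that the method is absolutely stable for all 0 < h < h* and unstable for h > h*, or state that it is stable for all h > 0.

(-30.0000,0); λ=-8 ⇒ h* = (30)/8 = 3.7500.

Set f=λy, z=hλ:
  y_{n+1} = y_n + z·[8/15·y_n + 7/15·y_{n+1}] ⇒ (1 − 7/15z)y_{n+1} = (1 + 8/15z)y_n
  ⇒ R(z) = (1 + 8/15z)/(1 − 7/15z).

Boundary: |R(x)|=1, x<0.
x=-1.46: |R|=0.1316
R=−1: 1+8/15x = −1+7/15x ⇒ -1/15x=2 ⇒ x=2/(-1/15)=-30.0000
Confirm numerically:
  x=-25.785: |R|=0.97844 <1
  x=-18.356: |R|=0.91885 <1
  x=-16.044: |R|=0.89038 <1
  x=-13.494: |R|=0.84920 <1
  x=-30.440: |R|=1.00193 >1
  x=-30.171: |R|=1.00076 >1
Interval (-30.0000, 0).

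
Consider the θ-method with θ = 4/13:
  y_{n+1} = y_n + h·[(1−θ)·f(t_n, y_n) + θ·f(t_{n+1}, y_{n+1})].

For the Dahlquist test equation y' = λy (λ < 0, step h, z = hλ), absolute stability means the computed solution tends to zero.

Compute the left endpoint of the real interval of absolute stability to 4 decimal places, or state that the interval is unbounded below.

z* = -5.2000.

Test eqn y'=λy, z=hλ:
  y_{n+1} = y_n + z·[9/13·y_n + 4/13·y_{n+1}] ⇒ (1 − 4/13z)y_{n+1} = (1 + 9/13z)y_n
  Hence R(z) = (1 + 9/13z)/(1 − 4/13z).

Find x<0 with |R(x)|<1.
x=-1.33: |R|=0.0562
R=−1: 1+9/13x = −1+4/13x ⇒ -5/13x=2 ⇒ x=2/(-5/13)=-5.2000
Confirm numerically:
  x=-4.318: |R|=0.85432 <1
  x=-3.779: |R|=0.74730 <1
  x=-2.927: |R|=0.54003 <1
  x=-5.579: |R|=1.05366 >1
  x=-5.282: |R|=1.01201 >1
Stable set (-5.2000, 0).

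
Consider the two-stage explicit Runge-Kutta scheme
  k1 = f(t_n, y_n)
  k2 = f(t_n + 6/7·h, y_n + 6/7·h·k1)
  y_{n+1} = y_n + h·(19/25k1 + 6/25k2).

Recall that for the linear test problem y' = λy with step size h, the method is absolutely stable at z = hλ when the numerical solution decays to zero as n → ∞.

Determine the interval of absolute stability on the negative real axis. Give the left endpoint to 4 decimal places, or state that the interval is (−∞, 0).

z∈(-4.8611,0).

Test eqn y'=λy, z=hλ:
  k1=λy_n ⇒ h·k1=z·y_n;  k2=λ(1+6/7z)y_n ⇒ h·k2=z(1+6/7z)y_n
  y_{n+1}/y_n = 1 + 19/25z + 6/25z(1+6/7z) = 1 + z + 36/175z²
  Hence R(z) = 1 + z + 36/175z².

Solve |R(x)|<1 on ℝ⁻.
x=-1.03: |R|=0.1882
R=1: x+36/175x²=0 ⇒ x=−175/36=-4.8611; min R=1−1/(4·36/175)=-0.2153>−1
Confirm numerically:
  x=-4.377: |R|=0.56410 <1
  x=-3.496: |R|=0.01824 <1
  x=-2.397: |R|=0.21505 <1
  x=-5.371: |R|=1.56337 >1
  x=-4.993: |R|=1.13547 >1
Stable set (-4.8611, 0).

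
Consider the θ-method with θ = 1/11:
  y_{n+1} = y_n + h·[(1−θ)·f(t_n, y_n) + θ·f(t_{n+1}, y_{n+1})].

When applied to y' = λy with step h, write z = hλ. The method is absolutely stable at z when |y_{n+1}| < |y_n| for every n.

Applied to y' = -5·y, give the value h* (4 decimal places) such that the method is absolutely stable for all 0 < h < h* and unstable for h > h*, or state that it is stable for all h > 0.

(-2.4444,0); λ=-5 ⇒ h* = (22/9)/5 = 0.4889.

Test eqn y'=λy, z=hλ:
  y_{n+1} = y_n + z·[10/11·y_n + 1/11·y_{n+1}] ⇒ (1 − 1/11z)y_{n+1} = (1 + 10/11z)y_n
  ⇒ R(z) = (1 + 10/11z)/(1 − 1/11z).

Find x<0 with |R(x)|<1.
x=-1.35: |R|=0.2024
R=−1: 1+10/11x = −1+1/11x ⇒ -9/11x=2 ⇒ x=2/(-9/11)=-2.4444
Confirm numerically:
  x=-2.342: |R|=0.93089 <1
  x=-2.178: |R|=0.81803 <1
  x=-1.987: |R|=0.68299 <1
  x=-1.346: |R|=0.19925 <1
  x=-2.754: |R|=1.20256 >1
  x=-2.473: |R|=1.01908 >1
So |R|<1 on (-2.4444, 0).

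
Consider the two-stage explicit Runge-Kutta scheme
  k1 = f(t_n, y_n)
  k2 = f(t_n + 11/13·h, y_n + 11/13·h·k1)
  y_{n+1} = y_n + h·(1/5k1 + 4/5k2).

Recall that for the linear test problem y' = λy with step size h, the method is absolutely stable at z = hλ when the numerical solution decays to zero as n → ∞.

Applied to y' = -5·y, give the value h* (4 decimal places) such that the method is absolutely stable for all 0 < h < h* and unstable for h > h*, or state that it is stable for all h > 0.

(-1.4773,0); λ=-5 ⇒ h* = (65/44)/5 = 0.2955.

On y'=λy, z=hλ:
  k1=λy_n ⇒ h·k1=z·y_n;  k2=λ(1+11/13z)y_n ⇒ h·k2=z(1+11/13z)y_n
  y_{n+1}/y_n = 1 + 1/5z + 4/5z(1+11/13z) = 1 + z + 44/65z²
  so R(z) = 1 + z + 44/65z².

Need |R(x)|<1, x<0.
x=-0.67: |R|=0.6339
R=1: x+44/65x²=0 ⇒ x=−65/44=-1.4773; min R=1−1/(4·44/65)=0.6307>−1
Confirm numerically:
  x=-0.910: |R|=0.65056 <1
  x=-0.692: |R|=0.63215 <1
  x=-0.618: |R|=0.64053 <1
  x=-1.928: |R|=1.58825 >1
  x=-1.827: |R|=1.43252 >1
Interval (-1.4773, 0).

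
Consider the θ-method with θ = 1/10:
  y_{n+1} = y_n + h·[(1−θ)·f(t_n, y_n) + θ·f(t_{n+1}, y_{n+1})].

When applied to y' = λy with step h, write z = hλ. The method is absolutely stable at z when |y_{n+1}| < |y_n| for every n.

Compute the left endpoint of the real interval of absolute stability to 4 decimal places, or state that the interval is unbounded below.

left endpoint -2.5000.

On y'=λy, z=hλ:
  y_{n+1} = y_n + z·[9/10·y_n + 1/10·y_{n+1}] ⇒ (1 − 1/10z)y_{n+1} = (1 + 9/10z)y_n
  R(z) = (1 + 9/10z)/(1 − 1/10z).

Boundary: |R(x)|=1, x<0.
x=-0.57: |R|=0.4607
R=−1: 1+9/10x = −1+1/10x ⇒ -4/5x=2 ⇒ x=2/(-4/5)=-2.5000
Confirm numerically:
  x=-2.019: |R|=0.67984 <1
  x=-1.573: |R|=0.35920 <1
  x=-1.462: |R|=0.27552 <1
  x=-1.415: |R|=0.23960 <1
  x=-2.775: |R|=1.17221 >1
  x=-2.590: |R|=1.05719 >1
Interval (-2.5000, 0).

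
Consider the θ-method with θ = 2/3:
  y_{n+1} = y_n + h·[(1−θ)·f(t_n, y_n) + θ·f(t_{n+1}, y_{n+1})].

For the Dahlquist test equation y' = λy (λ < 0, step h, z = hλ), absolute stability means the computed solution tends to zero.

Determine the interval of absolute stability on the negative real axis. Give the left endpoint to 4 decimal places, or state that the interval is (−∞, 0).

Set f=λy, z=hλ:
  y_{n+1} = y_n + z·[1/3·y_n + 2/3·y_{n+1}] ⇒ (1 − 2/3z)y_{n+1} = (1 + 1/3z)y_n
  R(z) = (1 + 1/3z)/(1 − 2/3z).

Solve |R(x)|<1 on ℝ⁻.
x=-1.69: |R|=0.2053
x=-2: |R|=0.1429
x=-10: |R|=0.3043
x=-100: |R|=0.4778
θ=2/3≥1/2 ⇒ |1+1/3x|<|1−2/3x| ∀x<0 ⇒ unbounded interval.

(−∞, 0) — no finite endpoint.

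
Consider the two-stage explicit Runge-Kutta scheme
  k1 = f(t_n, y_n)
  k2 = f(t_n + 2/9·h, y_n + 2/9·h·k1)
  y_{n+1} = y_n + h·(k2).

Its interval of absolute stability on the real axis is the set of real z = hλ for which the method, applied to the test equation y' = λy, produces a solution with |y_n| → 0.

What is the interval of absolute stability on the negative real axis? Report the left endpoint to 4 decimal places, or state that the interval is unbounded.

z∈(-4.5000,0).

On y'=λy, z=hλ:
  k1=λy_n ⇒ h·k1=z·y_n;  k2=λ(1+2/9z)y_n ⇒ h·k2=z(1+2/9z)y_n
  y_{n+1}/y_n = 1 + z(1+2/9z) = 1 + z + 2/9z²
  so R(z) = 1 + z + 2/9z².

Boundary: |R(x)|=1, x<0.
x=-1.49: |R|=0.0034
R=1: x+2/9x²=0 ⇒ x=−9/2=-4.5000; min R=1−1/(4·2/9)=-0.1250>−1
Confirm numerically:
  x=-4.330: |R|=0.83642 <1
  x=-4.076: |R|=0.61595 <1
  x=-3.415: |R|=0.17661 <1
  x=-2.315: |R|=0.12406 <1
  x=-4.980: |R|=1.53120 >1
  x=-4.813: |R|=1.33477 >1
So |R|<1 on (-4.5000, 0).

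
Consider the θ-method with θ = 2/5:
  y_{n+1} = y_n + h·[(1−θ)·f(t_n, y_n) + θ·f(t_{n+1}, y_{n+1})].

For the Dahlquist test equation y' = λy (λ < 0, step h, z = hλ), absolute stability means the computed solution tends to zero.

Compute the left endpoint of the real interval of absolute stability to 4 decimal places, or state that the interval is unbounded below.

With y'=λy (z=hλ):
  y_{n+1} = y_n + z·[3/5·y_n + 2/5·y_{n+1}] ⇒ (1 − 2/5z)y_{n+1} = (1 + 3/5z)y_n
  R(z) = (1 + 3/5z)/(1 − 2/5z).

Find x<0 with |R(x)|<1.
x=-1.5: |R|=0.0625
R=−1: 1+3/5x = −1+2/5x ⇒ -1/5x=2 ⇒ x=2/(-1/5)=-10.0000
Confirm numerically:
  x=-4.427: |R|=0.59773 <1
  x=-4.115: |R|=0.55518 <1
  x=-4.019: |R|=0.54126 <1
  x=-10.521: |R|=1.02001 >1
  x=-10.313: |R|=1.01221 >1
  x=-10.129: |R|=1.00511 >1
So |R|<1 on (-10.0000, 0).

z* = -10.0000.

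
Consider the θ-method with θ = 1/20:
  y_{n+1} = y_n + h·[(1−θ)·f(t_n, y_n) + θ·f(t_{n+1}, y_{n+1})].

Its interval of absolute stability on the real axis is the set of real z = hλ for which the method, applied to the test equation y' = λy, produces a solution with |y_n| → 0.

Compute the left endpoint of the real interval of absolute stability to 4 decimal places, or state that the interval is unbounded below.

left endpoint -2.2222.

Set f=λy, z=hλ:
  y_{n+1} = y_n + z·[19/20·y_n + 1/20·y_{n+1}] ⇒ (1 − 1/20z)y_{n+1} = (1 + 19/20z)y_n
  so R(z) = (1 + 19/20z)/(1 − 1/20z).

Boundary: |R(x)|=1, x<0.
x=-0.96: |R|=0.0840
R=−1: 1+19/20x = −1+1/20x ⇒ -9/10x=2 ⇒ x=2/(-9/10)=-2.2222
Confirm numerically:
  x=-1.506: |R|=0.40054 <1
  x=-1.321: |R|=0.23915 <1
  x=-0.924: |R|=0.11680 <1
  x=-2.681: |R|=1.36409 >1
  x=-2.669: |R|=1.35476 >1
  x=-2.365: |R|=1.11491 >1
Stable set (-2.2222, 0).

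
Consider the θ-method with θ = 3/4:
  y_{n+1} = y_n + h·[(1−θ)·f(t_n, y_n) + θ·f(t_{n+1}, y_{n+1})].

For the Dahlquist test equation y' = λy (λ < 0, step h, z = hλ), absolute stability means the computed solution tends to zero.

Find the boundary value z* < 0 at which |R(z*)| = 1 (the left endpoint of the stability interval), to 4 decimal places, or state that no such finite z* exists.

interval (−∞, 0).

With y'=λy (z=hλ):
  y_{n+1} = y_n + z·[1/4·y_n + 3/4·y_{n+1}] ⇒ (1 − 3/4z)y_{n+1} = (1 + 1/4z)y_n
  R(z) = (1 + 1/4z)/(1 − 3/4z).

Boundary: |R(x)|=1, x<0.
x=-1.02: |R|=0.4221
x=-2: |R|=0.2000
x=-10: |R|=0.1765
x=-100: |R|=0.3158
θ=3/4≥1/2 ⇒ |1+1/4x|<|1−3/4x| ∀x<0 ⇒ stable on all of ℝ⁻.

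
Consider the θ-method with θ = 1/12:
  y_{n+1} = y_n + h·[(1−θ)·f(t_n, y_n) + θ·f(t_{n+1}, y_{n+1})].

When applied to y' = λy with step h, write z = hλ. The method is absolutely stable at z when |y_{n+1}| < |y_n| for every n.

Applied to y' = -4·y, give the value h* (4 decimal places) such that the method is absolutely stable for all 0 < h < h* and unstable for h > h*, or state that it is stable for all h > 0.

(-2.4000,0); λ=-4 ⇒ h* = (12/5)/4 = 0.6000.

Set f=λy, z=hλ:
  y_{n+1} = y_n + z·[11/12·y_n + 1/12·y_{n+1}] ⇒ (1 − 1/12z)y_{n+1} = (1 + 11/12z)y_n
  so R(z) = (1 + 11/12z)/(1 − 1/12z).

Boundary: |R(x)|=1, x<0.
x=-1.25: |R|=0.1321
R=−1: 1+11/12x = −1+1/12x ⇒ -5/6x=2 ⇒ x=2/(-5/6)=-2.4000
Confirm numerically:
  x=-2.364: |R|=0.97494 <1
  x=-1.271: |R|=0.14927 <1
  x=-1.006: |R|=0.07181 <1
  x=-2.762: |R|=1.24522 >1
  x=-2.455: |R|=1.03805 >1
Stable set (-2.4000, 0).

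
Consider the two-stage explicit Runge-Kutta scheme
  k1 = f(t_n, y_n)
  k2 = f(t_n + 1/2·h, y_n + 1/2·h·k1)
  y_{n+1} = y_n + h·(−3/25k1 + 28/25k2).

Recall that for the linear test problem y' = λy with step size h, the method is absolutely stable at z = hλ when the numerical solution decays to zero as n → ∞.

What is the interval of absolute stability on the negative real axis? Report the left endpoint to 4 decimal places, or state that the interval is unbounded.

(-1.7857, 0).

With y'=λy (z=hλ):
  k1=λy_n ⇒ h·k1=z·y_n;  k2=λ(1+1/2z)y_n ⇒ h·k2=z(1+1/2z)y_n
  y_{n+1}/y_n = 1 − 3/25z + 28/25z(1+1/2z) = 1 + z + 14/25z²
  Hence R(z) = 1 + z + 14/25z².

Find x<0 with |R(x)|<1.
x=-1.53: |R|=0.7809
R=1: x+14/25x²=0 ⇒ x=−25/14=-1.7857; min R=1−1/(4·14/25)=0.5536>−1
Confirm numerically:
  x=-1.645: |R|=0.87037 <1
  x=-1.431: |R|=0.71575 <1
  x=-1.208: |R|=0.60919 <1
  x=-1.030: |R|=0.56410 <1
  x=-1.902: |R|=1.12386 >1
  x=-1.858: |R|=1.07521 >1
Interval (-1.7857, 0).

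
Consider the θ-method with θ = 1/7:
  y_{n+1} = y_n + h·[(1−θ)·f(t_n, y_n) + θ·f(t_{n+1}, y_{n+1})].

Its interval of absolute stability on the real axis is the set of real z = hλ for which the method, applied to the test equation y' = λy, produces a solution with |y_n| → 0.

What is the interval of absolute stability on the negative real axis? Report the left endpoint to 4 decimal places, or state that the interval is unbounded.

With y'=λy (z=hλ):
  y_{n+1} = y_n + z·[6/7·y_n + 1/7·y_{n+1}] ⇒ (1 − 1/7z)y_{n+1} = (1 + 6/7z)y_n
  so R(z) = (1 + 6/7z)/(1 − 1/7z).

Find x<0 with |R(x)|<1.
x=-0.5: |R|=0.5333
R=−1: 1+6/7x = −1+1/7x ⇒ -5/7x=2 ⇒ x=2/(-5/7)=-2.8000
Confirm numerically:
  x=-2.324: |R|=0.74474 <1
  x=-1.680: |R|=0.35484 <1
  x=-1.363: |R|=0.14086 <1
  x=-1.196: |R|=0.02147 <1
  x=-3.363: |R|=1.27164 >1
  x=-3.332: |R|=1.25745 >1
  x=-3.191: |R|=1.19184 >1
So |R|<1 on (-2.8000, 0).

(-2.8000, 0).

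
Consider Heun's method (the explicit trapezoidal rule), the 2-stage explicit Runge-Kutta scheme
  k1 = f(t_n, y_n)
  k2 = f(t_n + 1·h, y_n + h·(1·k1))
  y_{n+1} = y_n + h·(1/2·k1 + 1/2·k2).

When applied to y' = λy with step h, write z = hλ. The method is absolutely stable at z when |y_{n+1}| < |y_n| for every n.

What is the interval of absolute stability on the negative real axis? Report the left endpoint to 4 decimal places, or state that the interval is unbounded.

(-2.0000, 0).

Set f=λy, z=hλ:
  order 2, 2-stage ⇒ R(z)=1+z+z^2/2
  (e.g. R(-0.81)=0.51805, |R|=0.51805)

Find x<0 with |R(x)|<1.
x=-0.81: |R|=0.5181
|R(-1.89)|=0.8960 |R(-1.88)|=0.8872 |R(-1.7)|=0.7450
Bisect:
  x_lo=-2.8941 |R|=2.2937  x_hi=-0.3110 |R|=0.7374
  mid=-1.60254 |R|=0.68152 →hi
  mid=-2.24830 |R|=1.27913 →lo
  mid=-1.92542 |R|=0.92820 →hi
  mid=-2.08686 |R|=1.09063 →lo
  mid=-2.00614 |R|=1.00616 →lo
  mid=-1.96578 |R|=0.96636 →hi
  mid=-1.98596 |R|=0.98606 →hi
  mid=-1.99605 |R|=0.99606 →hi
  mid=-2.00109 |R|=1.00109 →lo
  mid=-1.99857 |R|=0.99857 →hi
  ...
  [-2.00015,-1.99999] ⇒ x*=-2.0000
Stable set (-2.0000, 0).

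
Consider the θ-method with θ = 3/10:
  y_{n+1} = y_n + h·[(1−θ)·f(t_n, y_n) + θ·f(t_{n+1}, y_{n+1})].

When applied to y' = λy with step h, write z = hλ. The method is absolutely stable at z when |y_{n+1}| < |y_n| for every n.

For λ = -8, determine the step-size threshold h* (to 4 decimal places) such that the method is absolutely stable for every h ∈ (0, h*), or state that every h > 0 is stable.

On y'=λy, z=hλ:
  y_{n+1} = y_n + z·[7/10·y_n + 3/10·y_{n+1}] ⇒ (1 − 3/10z)y_{n+1} = (1 + 7/10z)y_n
  ⇒ R(z) = (1 + 7/10z)/(1 − 3/10z).

Need |R(x)|<1, x<0.
x=-1.32: |R|=0.0544
R=−1: 1+7/10x = −1+3/10x ⇒ -2/5x=2 ⇒ x=2/(-2/5)=-5.0000
Confirm numerically:
  x=-4.624: |R|=0.93700 <1
  x=-3.751: |R|=0.76493 <1
  x=-2.970: |R|=0.57060 <1
  x=-5.360: |R|=1.05521 >1
  x=-5.048: |R|=1.00764 >1
Interval (-5.0000, 0).

(-5.0000,0); λ=-8 ⇒ h* = (5)/8 = 0.6250.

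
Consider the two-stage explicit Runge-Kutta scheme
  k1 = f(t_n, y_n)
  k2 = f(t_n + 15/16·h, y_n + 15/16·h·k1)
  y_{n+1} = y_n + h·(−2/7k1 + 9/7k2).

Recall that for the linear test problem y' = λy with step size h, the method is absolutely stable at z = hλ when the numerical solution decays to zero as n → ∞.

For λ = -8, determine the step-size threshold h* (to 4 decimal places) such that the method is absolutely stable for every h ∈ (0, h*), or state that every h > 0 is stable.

With y'=λy (z=hλ):
  k1=λy_n ⇒ h·k1=z·y_n;  k2=λ(1+15/16z)y_n ⇒ h·k2=z(1+15/16z)y_n
  y_{n+1}/y_n = 1 − 2/7z + 9/7z(1+15/16z) = 1 + z + 135/112z²
  so R(z) = 1 + z + 135/112z².

Find x<0 with |R(x)|<1.
x=-1.36: |R|=1.8694
R=1: x+135/112x²=0 ⇒ x=−112/135=-0.8296; min R=1−1/(4·135/112)=0.7926>−1
Confirm numerically:
  x=-0.781: |R|=0.95422 <1
  x=-0.516: |R|=0.80493 <1
  x=-0.357: |R|=0.79662 <1
  x=-1.373: |R|=1.89925 >1
  x=-1.226: |R|=1.58574 >1
  x=-1.036: |R|=1.25771 >1
Interval (-0.8296, 0).

(-0.8296,0); λ=-8 ⇒ h* = (112/135)/8 = 0.1037.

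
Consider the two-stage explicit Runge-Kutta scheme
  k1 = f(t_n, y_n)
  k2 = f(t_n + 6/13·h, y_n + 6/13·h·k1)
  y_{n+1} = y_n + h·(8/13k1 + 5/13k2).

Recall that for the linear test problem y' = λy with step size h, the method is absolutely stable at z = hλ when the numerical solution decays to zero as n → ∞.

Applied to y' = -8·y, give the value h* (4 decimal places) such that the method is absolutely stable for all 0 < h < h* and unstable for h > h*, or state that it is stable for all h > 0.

(-5.6333,0); λ=-8 ⇒ h* = (169/30)/8 = 0.7042.

Test eqn y'=λy, z=hλ:
  k1=λy_n ⇒ h·k1=z·y_n;  k2=λ(1+6/13z)y_n ⇒ h·k2=z(1+6/13z)y_n
  y_{n+1}/y_n = 1 + 8/13z + 5/13z(1+6/13z) = 1 + z + 30/169z²
  R(z) = 1 + z + 30/169z².

Find x<0 with |R(x)|<1.
x=-0.39: |R|=0.6370
R=1: x+30/169x²=0 ⇒ x=−169/30=-5.6333; min R=1−1/(4·30/169)=-0.4083>−1
Confirm numerically:
  x=-4.095: |R|=0.11825 <1
  x=-2.833: |R|=0.40829 <1
  x=-2.484: |R|=0.38869 <1
  x=-6.009: |R|=1.40072 >1
  x=-5.722: |R|=1.09006 >1
  x=-5.703: |R|=1.07053 >1
Stable set (-5.6333, 0).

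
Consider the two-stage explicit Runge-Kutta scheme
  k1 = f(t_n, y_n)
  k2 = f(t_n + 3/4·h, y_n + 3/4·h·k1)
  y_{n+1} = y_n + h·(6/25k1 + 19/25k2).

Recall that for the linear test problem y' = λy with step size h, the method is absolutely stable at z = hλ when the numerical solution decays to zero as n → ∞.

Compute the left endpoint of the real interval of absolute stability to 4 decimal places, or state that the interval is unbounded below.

z* = -1.7544.

Test eqn y'=λy, z=hλ:
  k1=λy_n ⇒ h·k1=z·y_n;  k2=λ(1+3/4z)y_n ⇒ h·k2=z(1+3/4z)y_n
  y_{n+1}/y_n = 1 + 6/25z + 19/25z(1+3/4z) = 1 + z + 57/100z²
  R(z) = 1 + z + 57/100z².

Solve |R(x)|<1 on ℝ⁻.
x=-0.69: |R|=0.5814
R=1: x+57/100x²=0 ⇒ x=−100/57=-1.7544; min R=1−1/(4·57/100)=0.5614>−1
Confirm numerically:
  x=-1.501: |R|=0.78321 <1
  x=-1.303: |R|=0.66475 <1
  x=-1.248: |R|=0.63978 <1
  x=-2.350: |R|=1.79782 >1
  x=-2.192: |R|=1.54677 >1
  x=-1.866: |R|=1.11871 >1
So |R|<1 on (-1.7544, 0).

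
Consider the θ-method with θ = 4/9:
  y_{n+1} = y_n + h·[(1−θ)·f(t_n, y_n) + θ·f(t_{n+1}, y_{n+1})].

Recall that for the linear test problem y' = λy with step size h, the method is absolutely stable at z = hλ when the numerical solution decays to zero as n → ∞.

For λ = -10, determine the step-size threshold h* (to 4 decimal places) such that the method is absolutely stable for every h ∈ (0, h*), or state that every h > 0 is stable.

Set f=λy, z=hλ:
  y_{n+1} = y_n + z·[5/9·y_n + 4/9·y_{n+1}] ⇒ (1 − 4/9z)y_{n+1} = (1 + 5/9z)y_n
  ⇒ R(z) = (1 + 5/9z)/(1 − 4/9z).

Solve |R(x)|<1 on ℝ⁻.
x=-0.78: |R|=0.4208
R=−1: 1+5/9x = −1+4/9x ⇒ -1/9x=2 ⇒ x=2/(-1/9)=-18.0000
Confirm numerically:
  x=-17.483: |R|=0.99345 <1
  x=-16.979: |R|=0.98673 <1
  x=-15.245: |R|=0.96063 <1
  x=-15.146: |R|=0.95898 <1
  x=-18.400: |R|=1.00484 >1
  x=-18.361: |R|=1.00438 >1
Stable set (-18.0000, 0).

(-18.0000,0); λ=-10 ⇒ h* = (18)/10 = 1.8000.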